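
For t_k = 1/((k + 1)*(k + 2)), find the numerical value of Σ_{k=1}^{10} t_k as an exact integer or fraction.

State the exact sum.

Σ = 5/12

Compute t_(k+1)/t_k: get (k + 1)/(k + 3).
Factor: A=k + 1; B=k + 3; C=1.
Set up (k + 1)·f(k+1) − (k + 2)·f(k) − (1) = 0.
Bound: deg f ≤ 1.
Solving with deg f ≤ 1: f(k) = k.
Certificate R = B(k−1)f/C = k*(k + 2) gives s_k = k/(k + 1).
Δs = 1/(k**2 + 3*k + 2), as required.
Telescoping: Σ = s_(11) − s_(1) = 11/12 − (1/2) = 5/12.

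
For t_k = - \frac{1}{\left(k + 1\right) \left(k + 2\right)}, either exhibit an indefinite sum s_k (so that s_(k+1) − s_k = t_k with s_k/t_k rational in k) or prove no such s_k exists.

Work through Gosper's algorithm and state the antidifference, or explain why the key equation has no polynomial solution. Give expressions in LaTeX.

s_k = - \frac{k}{k + 1}

Ratio r(k) = (k + 1)/(k + 3).
Take A(k)=k + 1, B(k)=k + 3, C(k)=1.
Need (k + 1)·f(k+1) − (k + 2)·f(k) = 1.
From deg A=1, deg B=1, deg C=0: d=1.
Match coefficients ⇒ f(k) = k.
Get s_k = R·t_k = -k/(k + 1) with R(k) = B(k−1)f(k)/C(k) = k*(k + 2).
s_(k+1) − s_k = -1/(k**2 + 3*k + 2) = t_k.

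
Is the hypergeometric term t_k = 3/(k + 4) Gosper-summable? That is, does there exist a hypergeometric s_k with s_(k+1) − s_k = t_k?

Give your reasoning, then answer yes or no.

Compute t_(k+1)/t_k: get (k + 4)/(k + 5).
So A=k + 4 and B=k + 5, with C=1.
Key eq: (k + 4)·f(k+1) = (k + 4)·f(k) + (1).
deg f ≤ 0 (via 1,1,0).
Put f(k) = c0: A·f(k+1) − B(k−1)·f(k) − C = -1; need -1 = 0 — inconsistent ⇒ no f, not summable.

No — t_k has no hypergeometric antidifference.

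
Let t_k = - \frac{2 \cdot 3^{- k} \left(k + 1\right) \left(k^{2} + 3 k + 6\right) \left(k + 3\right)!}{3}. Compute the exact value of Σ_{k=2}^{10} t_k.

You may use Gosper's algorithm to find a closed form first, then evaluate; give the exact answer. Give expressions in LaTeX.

Σ = -93277106240/729

Step 1: r(k) = (k + 2)*(k + 4)*(3*k + (k + 1)**2 + 9)/(3*(k + 1)*(k**2 + 3*k + 6)).
Normal form (A,B,C) = (k/3 + 4/3, 1, k**3 + 4*k**2 + 9*k + 6).
Set up (k/3 + 4/3)·f(k+1) − (1)·f(k) − (k**3 + 4*k**2 + 9*k + 6) = 0.
d = 2 from the (1,0,3) case.
A polynomial solution: f(k) = 3*(k - 1)*(k + 2).
Certificate R = B(k−1)f/C = 3*(k - 1)*(k + 2)/((k + 1)*(k**2 + 3*k + 6)) gives s_k = -2*(k - 1)*(k + 2)*factorial(k + 3)/3**k.
Verify: -2*(k + 1)*(k**2 + 3*k + 6)*factorial(k + 3)/(3*3**k) matches t_k.
Evaluate s at k=11 and k=2: -93277184000/729 and -320/3; difference -93277106240/729.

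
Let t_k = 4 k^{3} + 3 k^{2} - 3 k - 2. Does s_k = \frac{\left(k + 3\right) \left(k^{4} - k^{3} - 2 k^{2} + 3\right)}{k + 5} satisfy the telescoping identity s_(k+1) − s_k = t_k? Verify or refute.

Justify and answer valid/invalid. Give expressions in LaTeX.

s_(k+1) = (k + 4)*((k + 1)**4 - (k + 1)**3 - 2*(k + 1)**2 + 3)/(k + 6)
s_(k+1) − s_k = (4*k**5 + 41*k**4 + 102*k**3 + 27*k**2 - 78*k - 34)/(k**2 + 11*k + 30)
(s_(k+1) − s_k) − t_k = 2*(-3*k**4 - 24*k**3 - 14*k**2 + 17*k + 13)/(k**2 + 11*k + 30)

Invalid: residual \frac{2 \left(- 3 k^{4} - 24 k^{3} - 14 k^{2} + 17 k + 13\right)}{k^{2} + 11 k + 30} ≠ 0.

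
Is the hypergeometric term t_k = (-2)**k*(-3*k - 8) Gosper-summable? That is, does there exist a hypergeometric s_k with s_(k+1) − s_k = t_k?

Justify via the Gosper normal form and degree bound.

t_(k+1)/t_k = 2*(-3*k - 11)/(3*k + 8).
A = -2, B = 1, C = k + 8/3.
f must satisfy (-2)·f(k+1) − (1)·f(k) = k + 8/3.
Bound: deg f ≤ 1.
Solve for f: f(k) = -(k + 2)/3 (degree 1 ≤ 1).
Certificate R = B(k−1)f/C = -(k + 2)/(3*k + 8) gives s_k = (-2)**k*(k + 2).
Check: Δs_k = (-2)**k*(-3*k - 8). ✓

Yes. s_k = (-2)**k*(k + 2).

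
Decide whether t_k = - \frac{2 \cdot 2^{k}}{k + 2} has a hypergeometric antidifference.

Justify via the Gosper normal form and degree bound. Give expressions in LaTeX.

r(k) = 2*(k + 2)/(k + 3) after simplifying.
Gosper form: A/B · C(k+1)/C(k) with A=2*k + 4, B=k + 3, C=1.
Key eq: (2*k + 4)·f(k+1) = (k + 2)·f(k) + (1).
deg f ≤ -1 (via 1,1,0).
d = -1 < 0 ⇒ no nonzero polynomial f; not summable.

No. Not Gosper-summable.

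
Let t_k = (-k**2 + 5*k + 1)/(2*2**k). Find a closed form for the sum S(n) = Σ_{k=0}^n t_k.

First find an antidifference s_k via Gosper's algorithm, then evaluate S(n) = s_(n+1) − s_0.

S(n) = (6*2**n + n**2 - n - 5)/(2*2**n)

t_(k+1)/t_k = (k**2 - 3*k - 5)/(2*(k**2 - 5*k - 1)).
Factor: A=1/2; B=1; C=k**2 - 5*k - 1.
Set up (1/2)·f(k+1) − (1)·f(k) − (k**2 - 5*k - 1) = 0.
From deg A=0, deg B=0, deg C=2: d=2.
Solve for f: f(k) = -2*(k**2 - 3*k - 3) (degree 2 ≤ 2).
Then R = B(k−1)f/C = -2*(k**2 - 3*k - 3)/(k**2 - 5*k - 1), so s_k = R(k)·t_k = (k**2 - 3*k - 3)/2**k.
s_(k+1) − s_k = (-k**2 + 5*k + 1)/(2*2**k) = t_k.
Σ_(k=0)^n t_k = s_(n+1) − s_(0) = (2**(-n - 1)*(n**2 - n - 5)) − (-3), i.e. (6*2**n + n**2 - n - 5)/(2*2**n).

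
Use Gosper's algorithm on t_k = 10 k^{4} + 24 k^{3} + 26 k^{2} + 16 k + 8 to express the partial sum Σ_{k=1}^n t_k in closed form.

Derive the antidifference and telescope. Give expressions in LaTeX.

S(n) = n \left(2 n^{4} + 11 n^{3} + 24 n^{2} + 27 n + 20\right)

Ratio r(k) = (5*k**4 + 32*k**3 + 79*k**2 + 90*k + 42)/(5*k**4 + 12*k**3 + 13*k**2 + 8*k + 4).
Normal form (A,B,C) = (1, 1, k**4 + 12*k**3/5 + 13*k**2/5 + 8*k/5 + 4/5).
Need (1)·f(k+1) − (1)·f(k) = k**4 + 12*k**3/5 + 13*k**2/5 + 8*k/5 + 4/5.
deg f ≤ 5 (via 0,0,4).
A polynomial solution: f(k) = k*(2*k**4 + k**3 + k + 4)/10.
R(k) = B(k−1)·f(k)/C(k) = k*(2*k**4 + k**3 + k + 4)/(2*(5*k**4 + 12*k**3 + 13*k**2 + 8*k + 4)); s_k = R·t_k = k*(2*k**4 + k**3 + k + 4).
s_(k+1) − s_k = 10*k**4 + 24*k**3 + 26*k**2 + 16*k + 8 = t_k.
s_(n+1) = 2*n**5 + 11*n**4 + 24*n**3 + 27*n**2 + 20*n + 8 and s_(1) = 8, so S(n) = n*(2*n**4 + 11*n**3 + 24*n**2 + 27*n + 20).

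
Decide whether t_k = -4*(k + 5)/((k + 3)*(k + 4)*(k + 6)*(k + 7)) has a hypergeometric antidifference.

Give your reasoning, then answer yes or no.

Yes. s_k = k*(-k - 9)/(9*(k**2 + 9*k + 18)).

r(k) = (k + 3)*(k + 6)**2/((k + 5)**2*(k + 8)) after simplifying.
So A=k + 3 and B=k + 8, with C=k**2 + 10*k + 25.
f must satisfy (k + 3)·f(k+1) − (k + 7)·f(k) = k**2 + 10*k + 25.
From deg A=1, deg B=1, deg C=2: d=4.
Match coefficients ⇒ f(k) = k*(k + 4)*(k + 5)*(k + 9)/36.
Certificate R = B(k−1)f/C = k*(k + 4)*(k + 7)*(k + 9)/(36*(k + 5)) gives s_k = k*(-k - 9)/(9*(k**2 + 9*k + 18)).
Δs = 4*(-k - 5)/(k**4 + 20*k**3 + 145*k**2 + 450*k + 504), as required.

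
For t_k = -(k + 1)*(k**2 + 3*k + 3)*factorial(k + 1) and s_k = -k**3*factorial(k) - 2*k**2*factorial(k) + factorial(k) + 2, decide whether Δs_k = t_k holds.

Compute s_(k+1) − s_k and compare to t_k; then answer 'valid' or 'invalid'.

s_(k+1) = -k**4*factorial(k) - 6*k**3*factorial(k) - 12*k**2*factorial(k) - 9*k*factorial(k) - 2*factorial(k) + 2
s_(k+1) − s_k = -(k + 1)*(k**2 + 3*k + 3)*factorial(k + 1)
(s_(k+1) − s_k) − t_k = 0

Valid: the claim telescopes to t_k.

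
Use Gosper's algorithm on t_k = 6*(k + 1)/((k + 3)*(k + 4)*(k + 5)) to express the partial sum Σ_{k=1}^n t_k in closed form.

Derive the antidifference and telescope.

S(n) = 3*n*(3*n + 7)/(10*(n**2 + 9*n + 20))

Compute t_(k+1)/t_k: get (k + 2)*(k + 3)/((k + 1)*(k + 6)).
Normal form (A,B,C) = (k + 3, k + 6, k + 1).
f must satisfy (k + 3)·f(k+1) − (k + 5)·f(k) = k + 1.
d = 2 from the (1,1,1) case.
Match coefficients ⇒ f(k) = k*(k + 1)/6.
R(k) = B(k−1)·f(k)/C(k) = k*(k + 5)/6; s_k = R·t_k = k*(k + 1)/((k + 3)*(k + 4)).
Check: Δs_k = 6*(k + 1)/(k**3 + 12*k**2 + 47*k + 60). ✓
Σ_(k=1)^n t_k = s_(n+1) − s_(1) = ((n**2 + 3*n + 2)/(n**2 + 9*n + 20)) − (1/10), i.e. 3*n*(3*n + 7)/(10*(n**2 + 9*n + 20)).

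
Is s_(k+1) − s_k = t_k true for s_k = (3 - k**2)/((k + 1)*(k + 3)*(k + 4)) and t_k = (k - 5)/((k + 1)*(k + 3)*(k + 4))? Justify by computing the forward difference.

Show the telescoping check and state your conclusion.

Invalid: residual 2*(-2*k**2 + 3*k + 13)/(k**5 + 15*k**4 + 85*k**3 + 225*k**2 + 274*k + 120) ≠ 0.

s_(k+1) = (3 - (k + 1)**2)/((k + 2)*(k + 4)*(k + 5))
s_(k+1) − s_k = (k**3 - 2*k**2 - 19*k - 24)/(k**5 + 15*k**4 + 85*k**3 + 225*k**2 + 274*k + 120)
(s_(k+1) − s_k) − t_k = 2*(-2*k**2 + 3*k + 13)/(k**5 + 15*k**4 + 85*k**3 + 225*k**2 + 274*k + 120)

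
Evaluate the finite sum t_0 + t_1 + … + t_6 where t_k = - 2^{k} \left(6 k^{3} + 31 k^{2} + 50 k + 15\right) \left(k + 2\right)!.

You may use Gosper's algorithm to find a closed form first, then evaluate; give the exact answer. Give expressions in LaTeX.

Compute t_(k+1)/t_k: get 2*(6*k**4 + 67*k**3 + 277*k**2 + 492*k + 306)/(6*k**3 + 31*k**2 + 50*k + 15).
Take A(k)=2*k + 6, B(k)=1, C(k)=k**3 + 31*k**2/6 + 25*k/3 + 5/2.
Set up (2*k + 6)·f(k+1) − (1)·f(k) − (k**3 + 31*k**2/6 + 25*k/3 + 5/2) = 0.
From deg A=1, deg B=0, deg C=3: d=2.
Solving with deg f ≤ 2: f(k) = (3*k**2 + 2*k - 3)/6.
Then R = B(k−1)f/C = (3*k**2 + 2*k - 3)/(6*k**3 + 31*k**2 + 50*k + 15), so s_k = R(k)·t_k = -2**k*(3*k**2 + 2*k - 3)*factorial(k + 2).
Verify: -2**k*(6*k**3 + 31*k**2 + 50*k + 15)*factorial(k + 2) matches t_k.
Sum = s_(7) − s_(0); s_(7) = -7338885120, s_(0) = 6 ⇒ -7338885126.

Σ = -7338885126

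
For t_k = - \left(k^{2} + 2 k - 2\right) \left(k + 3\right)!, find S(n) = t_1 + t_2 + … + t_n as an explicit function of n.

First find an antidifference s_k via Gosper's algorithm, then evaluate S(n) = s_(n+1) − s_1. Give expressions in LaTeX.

S(n) = - n \left(n + 4\right)! + \left(n + 4\right)! - 24

t_(k+1)/t_k = (k + 4)*(2*k + (k + 1)**2)/(k**2 + 2*k - 2).
Take A(k)=k + 4, B(k)=1, C(k)=k**2 + 2*k - 2.
Set up (k + 4)·f(k+1) − (1)·f(k) − (k**2 + 2*k - 2) = 0.
From deg A=1, deg B=0, deg C=2: d=1.
Coefficient equations give f(k) = k - 2.
So s_k = (B(k−1)f/C)·t_k = ((k - 2)/(k**2 + 2*k - 2))·t_k = -(k - 2)*factorial(k + 3).
Δs = -(k**2 + 2*k - 2)*factorial(k + 3), as required.
Telescope: S(n) = s_(n+1) − s_(1) = -(n - 1)*factorial(n + 4) − (24) = -n*factorial(n + 4) + factorial(n + 4) - 24.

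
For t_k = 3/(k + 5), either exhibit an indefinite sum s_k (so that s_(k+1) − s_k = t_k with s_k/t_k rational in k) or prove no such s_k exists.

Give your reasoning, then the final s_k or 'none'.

not Gosper-summable; s_k does not exist

The ratio is (k + 5)/(k + 6).
Normal form (A,B,C) = (k + 5, k + 6, 1).
Set up (k + 5)·f(k+1) − (k + 5)·f(k) − (1) = 0.
From deg A=1, deg B=1, deg C=0: d=0.
Write f(k) = c0. Then LHS − RHS = -1, requiring -1 = 0: contradictory. No certificate.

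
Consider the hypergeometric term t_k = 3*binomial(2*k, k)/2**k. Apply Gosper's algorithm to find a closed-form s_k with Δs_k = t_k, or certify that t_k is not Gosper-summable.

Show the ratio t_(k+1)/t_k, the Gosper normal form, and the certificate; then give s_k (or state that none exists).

t_(k+1)/t_k = (2*k + 1)/(k + 1).
A = 2*k + 1, B = k + 1, C = 1.
Key eq: (2*k + 1)·f(k+1) = (k)·f(k) + (1).
From deg A=1, deg B=1, deg C=0: d=-1.
Bound -1 < 0, so the key equation has no polynomial solution.

not Gosper-summable; s_k does not exist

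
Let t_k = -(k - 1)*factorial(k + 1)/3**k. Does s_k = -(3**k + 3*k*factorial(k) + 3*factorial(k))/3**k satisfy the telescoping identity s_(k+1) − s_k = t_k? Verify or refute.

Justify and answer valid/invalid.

s_(k+1) = -(3**k + k**2*factorial(k) + 3*k*factorial(k) + 2*factorial(k))/3**k
s_(k+1) − s_k = -(k - 1)*factorial(k + 1)/3**k
(s_(k+1) − s_k) − t_k = 0

Valid: the claim telescopes to t_k.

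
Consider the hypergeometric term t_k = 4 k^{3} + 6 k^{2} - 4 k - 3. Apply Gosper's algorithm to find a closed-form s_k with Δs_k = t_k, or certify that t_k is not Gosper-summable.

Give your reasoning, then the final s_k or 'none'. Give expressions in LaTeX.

The ratio is (4*k**3 + 18*k**2 + 20*k + 3)/(4*k**3 + 6*k**2 - 4*k - 3).
Factor: A=1; B=1; C=k**3 + 3*k**2/2 - k - 3/4.
Key eq: (1)·f(k+1) = (1)·f(k) + (k**3 + 3*k**2/2 - k - 3/4).
From deg A=0, deg B=0, deg C=3: d=4.
Solve for f: f(k) = k**2*(k - 2)*(k + 2)/4 (degree 4 ≤ 4).
So s_k = (B(k−1)f/C)·t_k = (k**2*(k - 2)*(k + 2)/((2*k + 1)*(2*k**2 + 2*k - 3)))·t_k = k**2*(k**2 - 4).
Verify: 4*k**3 + 6*k**2 - 4*k - 3 matches t_k.

s_k = k^{2} \left(k^{2} - 4\right)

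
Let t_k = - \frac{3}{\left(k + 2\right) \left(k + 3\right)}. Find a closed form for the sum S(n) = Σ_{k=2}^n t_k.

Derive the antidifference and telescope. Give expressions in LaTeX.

S(n) = \frac{3 \left(1 - n\right)}{4 \left(n + 3\right)}

The ratio is (k + 2)/(k + 4).
Take A(k)=k + 2, B(k)=k + 4, C(k)=1.
Key eq: (k + 2)·f(k+1) = (k + 3)·f(k) + (1).
Bound: deg f ≤ 1.
Solve for f: f(k) = k/2 (degree 1 ≤ 1).
R(k) = B(k−1)·f(k)/C(k) = k*(k + 3)/2; s_k = R·t_k = -3*k/(2*k + 4).
Check: Δs_k = -3/(k**2 + 5*k + 6). ✓
Telescope: S(n) = s_(n+1) − s_(2) = 3*(-n - 1)/(2*(n + 3)) − (-3/4) = 3*(1 - n)/(4*(n + 3)).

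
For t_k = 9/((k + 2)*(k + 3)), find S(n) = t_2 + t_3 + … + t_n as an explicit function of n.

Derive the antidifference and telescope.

S(n) = 9*(n - 1)/(4*(n + 3))

r(k) = (k + 2)/(k + 4) after simplifying.
Factor: A=k + 2; B=k + 4; C=1.
Solve (k + 2)·f(k+1) − (k + 3)·f(k) = 1.
Bound: deg f ≤ 1.
Solving with deg f ≤ 1: f(k) = k/2.
Certificate R = B(k−1)f/C = k*(k + 3)/2 gives s_k = 9*k/(2*(k + 2)).
Verify: 9/(k**2 + 5*k + 6) matches t_k.
Σ_(k=2)^n t_k = s_(n+1) − s_(2) = (9*(n + 1)/(2*(n + 3))) − (9/4), i.e. 9*(n - 1)/(4*(n + 3)).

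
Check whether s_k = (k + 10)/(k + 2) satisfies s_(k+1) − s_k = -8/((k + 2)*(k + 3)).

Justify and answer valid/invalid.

Valid: the claim telescopes to t_k.

s_(k+1) = (k + 11)/(k + 3)
s_(k+1) − s_k = -8/(k**2 + 5*k + 6)
(s_(k+1) − s_k) − t_k = 0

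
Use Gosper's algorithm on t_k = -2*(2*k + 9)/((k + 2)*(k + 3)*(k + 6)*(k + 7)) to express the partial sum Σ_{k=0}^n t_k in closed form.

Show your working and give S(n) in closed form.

Compute t_(k+1)/t_k: get (k + 2)*(k + 6)*(2*k + 11)/((k + 4)*(k + 8)*(2*k + 9)).
A = k + 2, B = k + 8, C = k**3 + 27*k**2/2 + 121*k/2 + 90.
Need (k + 2)·f(k+1) − (k + 7)·f(k) = k**3 + 27*k**2/2 + 121*k/2 + 90.
deg f ≤ 5 (via 1,1,3).
Solve for f: f(k) = k*(k + 3)*(k + 4)*(k + 5)*(k + 8)/24 (degree 5 ≤ 5).
Then R = B(k−1)f/C = k*(k + 3)*(k + 7)*(k + 8)/(12*(2*k + 9)), so s_k = R(k)·t_k = k*(-k - 8)/(6*(k**2 + 8*k + 12)).
Verify: 2*(-2*k - 9)/(k**4 + 18*k**3 + 113*k**2 + 288*k + 252) matches t_k.
Σ_(k=0)^n t_k = s_(n+1) − s_(0) = ((-n**2 - 10*n - 9)/(6*(n**2 + 10*n + 21))) − (0), i.e. (-n**2 - 10*n - 9)/(6*(n**2 + 10*n + 21)).

S(n) = (-n**2 - 10*n - 9)/(6*(n**2 + 10*n + 21))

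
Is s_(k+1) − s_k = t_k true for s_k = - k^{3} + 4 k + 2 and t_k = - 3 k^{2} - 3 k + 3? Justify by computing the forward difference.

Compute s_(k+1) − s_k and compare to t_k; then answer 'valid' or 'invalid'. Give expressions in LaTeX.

s_(k+1) = 4*k - (k + 1)**3 + 6
s_(k+1) − s_k = -3*k**2 - 3*k + 3
(s_(k+1) − s_k) − t_k = 0

Valid: the claim telescopes to t_k.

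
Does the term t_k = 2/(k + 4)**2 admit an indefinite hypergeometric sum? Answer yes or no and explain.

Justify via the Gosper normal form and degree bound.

Step 1: r(k) = (k + 4)**2/(k + 5)**2.
Gosper form: A/B · C(k+1)/C(k) with A=k**2 + 8*k + 16, B=k**2 + 10*k + 25, C=1.
f must satisfy (k**2 + 8*k + 16)·f(k+1) − (k**2 + 8*k + 16)·f(k) = 1.
Degrees (2,2,0) ⇒ d ≤ 0.
f = c0 ⇒ A·f(k+1) − B(k−1)·f(k) − C = -1. The system {-1 = 0} is inconsistent; no antidifference.

No — t_k has no hypergeometric antidifference.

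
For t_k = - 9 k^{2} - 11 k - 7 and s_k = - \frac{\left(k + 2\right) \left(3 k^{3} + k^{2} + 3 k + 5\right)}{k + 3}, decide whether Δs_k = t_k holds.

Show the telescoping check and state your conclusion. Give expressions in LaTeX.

Invalid: residual \frac{6 k^{3} + 37 k^{2} + 37 k + 16}{k^{2} + 7 k + 12} ≠ 0.

s_(k+1) = -(k + 3)*(3*k + 3*(k + 1)**3 + (k + 1)**2 + 8)/(k + 4)
s_(k+1) − s_k = (-9*k**4 - 68*k**3 - 155*k**2 - 144*k - 68)/(k**2 + 7*k + 12)
(s_(k+1) − s_k) − t_k = (6*k**3 + 37*k**2 + 37*k + 16)/(k**2 + 7*k + 12)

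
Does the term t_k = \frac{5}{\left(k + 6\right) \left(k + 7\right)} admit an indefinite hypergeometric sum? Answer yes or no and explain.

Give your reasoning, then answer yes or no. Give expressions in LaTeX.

Ratio r(k) = (k + 6)/(k + 8).
Factor: A=k + 6; B=k + 8; C=1.
Key eq: (k + 6)·f(k+1) = (k + 7)·f(k) + (1).
Degrees (1,1,0) ⇒ d ≤ 1.
A polynomial solution: f(k) = k/6.
R(k) = B(k−1)·f(k)/C(k) = k*(k + 7)/6; s_k = R·t_k = 5*k/(6*(k + 6)).
Δs = 5/(k**2 + 13*k + 42), as required.

Yes. s_k = \frac{5 k}{6 \left(k + 6\right)}.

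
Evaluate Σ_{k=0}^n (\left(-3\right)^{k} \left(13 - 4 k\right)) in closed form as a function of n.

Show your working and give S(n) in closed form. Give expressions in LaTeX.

Compute t_(k+1)/t_k: get 3*(9 - 4*k)/(4*k - 13).
Normal form (A,B,C) = (-3, 1, k - 13/4).
Key eq: (-3)·f(k+1) = (1)·f(k) + (k - 13/4).
Degrees (0,0,1) ⇒ d ≤ 1.
A polynomial solution: f(k) = -(k - 4)/4.
Certificate R = B(k−1)f/C = -(k - 4)/(4*k - 13) gives s_k = (-3)**k*(k - 4).
Δs = (-3)**k*(13 - 4*k), as required.
s_(n+1) = (-3)**(n + 1)*(n - 3) and s_(0) = -4, so S(n) = (-3)**(n + 1)*n + (-3)**(n + 2) + 4.

S(n) = \left(-3\right)^{n + 1} n + \left(-3\right)^{n + 2} + 4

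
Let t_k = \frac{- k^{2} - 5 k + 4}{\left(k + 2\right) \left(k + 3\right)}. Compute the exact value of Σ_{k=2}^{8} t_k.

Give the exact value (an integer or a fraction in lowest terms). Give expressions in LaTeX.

r(k) = (k + 2)*(5*k + (k + 1)**2 + 1)/((k + 4)*(k**2 + 5*k - 4)) after simplifying.
So A=k + 2 and B=k + 4, with C=k**2 + 5*k - 4.
Set up (k + 2)·f(k+1) − (k + 3)·f(k) − (k**2 + 5*k - 4) = 0.
Degrees (1,1,2) ⇒ d ≤ 2.
A polynomial solution: f(k) = k*(k - 3).
Then R = B(k−1)f/C = k*(k - 3)*(k + 3)/(k**2 + 5*k - 4), so s_k = R(k)·t_k = k*(3 - k)/(k + 2).
s_(k+1) − s_k = (-k**2 - 5*k + 4)/(k**2 + 5*k + 6) = t_k.
Σ_(k=2)^(8) t_k = s_(9) − s_(2) = -54/11 − (1/2) = -119/22.

Σ = -119/22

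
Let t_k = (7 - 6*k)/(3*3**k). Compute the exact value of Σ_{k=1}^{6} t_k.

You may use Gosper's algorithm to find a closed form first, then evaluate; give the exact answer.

The ratio is (6*k - 1)/(3*(6*k - 7)).
A = 1/3, B = 1, C = k - 7/6.
Solve (1/3)·f(k+1) − (1)·f(k) = k - 7/6.
deg f ≤ 1 (via 0,0,1).
Solve for f: f(k) = -(3*k - 2)/2 (degree 1 ≤ 1).
Then R = B(k−1)f/C = -3*(3*k - 2)/(6*k - 7), so s_k = R(k)·t_k = (3*k - 2)/3**k.
Check: Δs_k = (7 - 6*k)/(3*3**k). ✓
Sum = s_(7) − s_(1); s_(7) = 19/2187, s_(1) = 1/3 ⇒ -710/2187.

Σ = -710/2187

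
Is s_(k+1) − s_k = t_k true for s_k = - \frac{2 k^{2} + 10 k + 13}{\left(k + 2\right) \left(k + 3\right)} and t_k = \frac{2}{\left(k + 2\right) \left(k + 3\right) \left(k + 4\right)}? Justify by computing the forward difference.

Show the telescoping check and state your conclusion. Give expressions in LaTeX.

s_(k+1) = (-10*k - 2*(k + 1)**2 - 23)/((k + 3)*(k + 4))
s_(k+1) − s_k = 2/(k**3 + 9*k**2 + 26*k + 24)
(s_(k+1) − s_k) − t_k = 0

Valid: the claim telescopes to t_k.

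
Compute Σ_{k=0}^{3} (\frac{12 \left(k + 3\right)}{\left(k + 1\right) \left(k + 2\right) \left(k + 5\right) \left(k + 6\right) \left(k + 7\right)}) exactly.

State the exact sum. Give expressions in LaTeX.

r(k) = (k + 1)*(k + 4)*(k + 5)/((k + 3)**2*(k + 8)) after simplifying.
Gosper form: A/B · C(k+1)/C(k) with A=k + 1, B=k + 8, C=k**3 + 10*k**2 + 33*k + 36.
f must satisfy (k + 1)·f(k+1) − (k + 7)·f(k) = k**3 + 10*k**2 + 33*k + 36.
Degrees (1,1,3) ⇒ d ≤ 6.
Solve for f: f(k) = k*(k + 2)*(k + 3)*(k + 4)*(k**2 + 12*k + 41)/90 (degree 6 ≤ 6).
R(k) = B(k−1)·f(k)/C(k) = k*(k + 2)*(k + 7)*(k**2 + 12*k + 41)/(90*(k + 3)); s_k = R·t_k = 2*k*(k**2 + 12*k + 41)/(15*(k**3 + 12*k**2 + 41*k + 30)).
Check: Δs_k = 12*(k + 3)/(k**5 + 21*k**4 + 163*k**3 + 567*k**2 + 844*k + 420). ✓
Telescoping: Σ = s_(4) − s_(0) = 28/225 − (0) = 28/225.

Σ = 28/225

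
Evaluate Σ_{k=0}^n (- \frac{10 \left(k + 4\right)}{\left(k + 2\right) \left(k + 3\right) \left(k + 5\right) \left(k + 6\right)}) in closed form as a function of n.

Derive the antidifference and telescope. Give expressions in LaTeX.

S(n) = \frac{- n^{2} - 9 n - 8}{2 \left(n^{2} + 9 n + 18\right)}

r(k) = (k + 2)*(k + 5)**2/((k + 4)**2*(k + 7)) after simplifying.
A = k + 2, B = k + 7, C = k**2 + 8*k + 16.
Set up (k + 2)·f(k+1) − (k + 6)·f(k) − (k**2 + 8*k + 16) = 0.
From deg A=1, deg B=1, deg C=2: d=4.
Solving with deg f ≤ 4: f(k) = k*(k + 3)*(k + 4)*(k + 7)/20.
Certificate R = B(k−1)f/C = k*(k + 3)*(k + 6)*(k + 7)/(20*(k + 4)) gives s_k = k*(-k - 7)/(2*(k**2 + 7*k + 10)).
Δs = 10*(-k - 4)/(k**4 + 16*k**3 + 91*k**2 + 216*k + 180), as required.
Σ_(k=0)^n t_k = s_(n+1) − s_(0) = ((-n**2 - 9*n - 8)/(2*(n**2 + 9*n + 18))) − (0), i.e. (-n**2 - 9*n - 8)/(2*(n**2 + 9*n + 18)).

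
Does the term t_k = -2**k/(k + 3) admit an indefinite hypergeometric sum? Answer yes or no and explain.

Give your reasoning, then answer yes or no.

Ratio r(k) = 2*(k + 3)/(k + 4).
Take A(k)=2*k + 6, B(k)=k + 4, C(k)=1.
Set up (2*k + 6)·f(k+1) − (k + 3)·f(k) − (1) = 0.
Degrees (1,1,0) ⇒ d ≤ -1.
Bound -1 < 0, so the key equation has no polynomial solution.

No — t_k has no hypergeometric antidifference.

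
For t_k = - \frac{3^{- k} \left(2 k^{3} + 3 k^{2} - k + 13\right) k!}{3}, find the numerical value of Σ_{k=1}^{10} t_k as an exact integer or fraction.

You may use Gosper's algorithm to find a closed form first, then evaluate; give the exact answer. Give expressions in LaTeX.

Step 1: r(k) = (k + 1)*(-k + 2*(k + 1)**3 + 3*(k + 1)**2 + 12)/(3*(2*k**3 + 3*k**2 - k + 13)).
Normal form (A,B,C) = (k/3 + 1/3, 1, k**3 + 3*k**2/2 - k/2 + 13/2).
Solve (k/3 + 1/3)·f(k+1) − (1)·f(k) = k**3 + 3*k**2/2 - k/2 + 13/2.
d = 2 from the (1,0,3) case.
Solve for f: f(k) = 3*(2*k**2 + 3*k - 4)/2 (degree 2 ≤ 2).
So s_k = (B(k−1)f/C)·t_k = (3*(2*k**2 + 3*k - 4)/(2*k**3 + 3*k**2 - k + 13))·t_k = -(2*k**2 + 3*k - 4)*factorial(k)/3**k.
Verify: -(2*k**3 + 3*k**2 - k + 13)*factorial(k)/(3*3**k) matches t_k.
Sum = s_(11) − s_(1); s_(11) = -133548800/2187, s_(1) = -1/3 ⇒ -133548071/2187.

Σ = -133548071/2187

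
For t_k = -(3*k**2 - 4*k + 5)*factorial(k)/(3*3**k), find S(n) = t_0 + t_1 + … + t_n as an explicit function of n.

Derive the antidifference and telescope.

t_(k+1)/t_k = (k + 1)*(-4*k + 3*(k + 1)**2 + 1)/(3*(3*k**2 - 4*k + 5)).
Take A(k)=k/3 + 1/3, B(k)=1, C(k)=k**2 - 4*k/3 + 5/3.
Set up (k/3 + 1/3)·f(k+1) − (1)·f(k) − (k**2 - 4*k/3 + 5/3) = 0.
Degrees (1,0,2) ⇒ d ≤ 1.
Match coefficients ⇒ f(k) = 3*k - 1.
Certificate R = B(k−1)f/C = 3*(3*k - 1)/(3*k**2 - 4*k + 5) gives s_k = -(3*k - 1)*factorial(k)/3**k.
s_(k+1) − s_k = -(3*k**2 - 4*k + 5)*factorial(k)/(3*3**k) = t_k.
Σ_(k=0)^n t_k = s_(n+1) − s_(0) = (-3**(-n - 1)*(3*n + 2)*factorial(n + 1)) − (1), i.e. -3**(-n - 1)*(3**(n + 1) + 3*n**2*factorial(n) + 5*n*factorial(n) + 2*factorial(n)).

S(n) = -3**(-n - 1)*(3**(n + 1) + 3*n**2*factorial(n) + 5*n*factorial(n) + 2*factorial(n))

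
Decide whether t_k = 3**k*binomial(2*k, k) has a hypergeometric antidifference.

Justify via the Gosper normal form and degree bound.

No; the degree bound rules out any f.

t_(k+1)/t_k = 6*(2*k + 1)/(k + 1).
Gosper form: A/B · C(k+1)/C(k) with A=12*k + 6, B=k + 1, C=1.
Key eq: (12*k + 6)·f(k+1) = (k)·f(k) + (1).
deg f ≤ -1 (via 1,1,0).
d = -1 < 0 ⇒ no nonzero polynomial f; not summable.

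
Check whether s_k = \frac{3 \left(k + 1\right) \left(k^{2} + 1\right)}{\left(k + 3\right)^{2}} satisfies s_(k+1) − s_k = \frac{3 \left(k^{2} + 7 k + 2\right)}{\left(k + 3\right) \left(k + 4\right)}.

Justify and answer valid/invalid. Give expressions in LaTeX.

Invalid: residual \frac{12 \left(- 3 k^{2} - 11 k - 1\right)}{k^{4} + 14 k^{3} + 73 k^{2} + 168 k + 144} ≠ 0.

s_(k+1) = 3*(k + 2)*((k + 1)**2 + 1)/(k + 4)**2
s_(k+1) − s_k = 3*(k**4 + 14*k**3 + 51*k**2 + 54*k + 20)/(k**4 + 14*k**3 + 73*k**2 + 168*k + 144)
(s_(k+1) − s_k) − t_k = 12*(-3*k**2 - 11*k - 1)/(k**4 + 14*k**3 + 73*k**2 + 168*k + 144)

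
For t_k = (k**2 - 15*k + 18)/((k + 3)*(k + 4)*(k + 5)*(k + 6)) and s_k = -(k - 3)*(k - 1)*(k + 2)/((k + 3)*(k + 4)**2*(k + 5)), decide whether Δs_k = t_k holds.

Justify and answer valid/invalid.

Invalid: residual 2*(-2*k**3 + 9*k**2 + 63*k - 90)/(k**6 + 27*k**5 + 301*k**4 + 1773*k**3 + 5818*k**2 + 10080*k + 7200) ≠ 0.

s_(k+1) = -k*(k - 2)*(k + 3)/((k + 4)*(k + 5)**2*(k + 6))
s_(k+1) − s_k = (-k*(k - 2)*(k + 3)**2*(k + 4) + (k - 3)*(k - 1)*(k + 2)*(k + 5)*(k + 6))/((k + 3)*(k + 4)**2*(k + 5)**2*(k + 6))
(s_(k+1) − s_k) − t_k = 2*(-2*k**3 + 9*k**2 + 63*k - 90)/(k**6 + 27*k**5 + 301*k**4 + 1773*k**3 + 5818*k**2 + 10080*k + 7200)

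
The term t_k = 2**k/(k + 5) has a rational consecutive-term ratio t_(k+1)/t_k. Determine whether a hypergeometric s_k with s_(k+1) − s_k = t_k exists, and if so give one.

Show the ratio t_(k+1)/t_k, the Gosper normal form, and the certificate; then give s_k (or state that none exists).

t_(k+1)/t_k = 2*(k + 5)/(k + 6).
Normal form (A,B,C) = (2*k + 10, k + 6, 1).
Set up (2*k + 10)·f(k+1) − (k + 5)·f(k) − (1) = 0.
deg f ≤ -1 (via 1,1,0).
deg f ≤ -1 is impossible — no certificate.

none (Gosper's algorithm certifies no s_k)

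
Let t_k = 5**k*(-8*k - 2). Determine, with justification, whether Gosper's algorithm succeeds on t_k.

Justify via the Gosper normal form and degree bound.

Yes. s_k = 2*5**k*(1 - k).

t_(k+1)/t_k = 5*(4*k + 5)/(4*k + 1).
Gosper form: A/B · C(k+1)/C(k) with A=5, B=1, C=k + 1/4.
Need (5)·f(k+1) − (1)·f(k) = k + 1/4.
d = 1 from the (0,0,1) case.
A polynomial solution: f(k) = (k - 1)/4.
Then R = B(k−1)f/C = (k - 1)/(4*k + 1), so s_k = R(k)·t_k = 2*5**k*(1 - k).
s_(k+1) − s_k = 5**k*(-8*k - 2) = t_k.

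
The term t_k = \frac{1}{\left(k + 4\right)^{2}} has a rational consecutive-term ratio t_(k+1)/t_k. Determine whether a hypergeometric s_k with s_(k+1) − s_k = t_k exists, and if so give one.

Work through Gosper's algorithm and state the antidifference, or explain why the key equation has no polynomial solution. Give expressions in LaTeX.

not Gosper-summable; s_k does not exist

r(k) = (k + 4)**2/(k + 5)**2 after simplifying.
A = k**2 + 8*k + 16, B = k**2 + 10*k + 25, C = 1.
Set up (k**2 + 8*k + 16)·f(k+1) − (k**2 + 8*k + 16)·f(k) − (1) = 0.
From deg A=2, deg B=2, deg C=0: d=0.
Write f(k) = c0. Then LHS − RHS = -1, requiring -1 = 0: contradictory. No certificate.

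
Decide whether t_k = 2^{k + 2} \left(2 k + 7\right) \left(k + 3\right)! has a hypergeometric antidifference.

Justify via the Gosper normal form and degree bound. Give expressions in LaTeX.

Yes. s_k = 2^{k + 2} \left(k + 3\right)!.

Ratio r(k) = 2*(k + 4)*(2*k + 9)/(2*k + 7).
Factor: A=2*k + 8; B=1; C=k + 7/2.
f must satisfy (2*k + 8)·f(k+1) − (1)·f(k) = k + 7/2.
Bound: deg f ≤ 0.
Match coefficients ⇒ f(k) = 1/2.
Certificate R = B(k−1)f/C = 1/(2*k + 7) gives s_k = 2**(k + 2)*factorial(k + 3).
Δs = 2**(k + 2)*(2*k + 7)*factorial(k + 3), as required.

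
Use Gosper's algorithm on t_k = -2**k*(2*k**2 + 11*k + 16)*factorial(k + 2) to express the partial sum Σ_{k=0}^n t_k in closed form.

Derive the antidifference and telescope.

S(n) = -2*2**n*n*factorial(n + 3) - 6*2**n*factorial(n + 3) + 4

Compute t_(k+1)/t_k: get 2*(2*k**3 + 21*k**2 + 74*k + 87)/(2*k**2 + 11*k + 16).
Factor: A=2*k + 6; B=1; C=k**2 + 11*k/2 + 8.
f must satisfy (2*k + 6)·f(k+1) − (1)·f(k) = k**2 + 11*k/2 + 8.
Degrees (1,0,2) ⇒ d ≤ 1.
Match coefficients ⇒ f(k) = (k + 2)/2.
Certificate R = B(k−1)f/C = (k + 2)/(2*k**2 + 11*k + 16) gives s_k = -2**k*(k + 2)*factorial(k + 2).
s_(k+1) − s_k = -2**k*(2*k**2 + 11*k + 16)*factorial(k + 2) = t_k.
s_(n+1) = -2**(n + 1)*(n + 3)*factorial(n + 3) and s_(0) = -4, so S(n) = -2*2**n*n*factorial(n + 3) - 6*2**n*factorial(n + 3) + 4.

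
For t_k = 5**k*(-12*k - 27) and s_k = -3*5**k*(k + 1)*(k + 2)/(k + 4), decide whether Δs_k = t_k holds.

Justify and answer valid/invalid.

s_(k+1) = -15*5**k*(k + 2)*(k + 3)/(k + 5)
s_(k+1) − s_k = 3*5**k*(k + 2)*((k + 1)*(k + 5) - 5*(k + 3)*(k + 4))/((k + 4)*(k + 5))
(s_(k+1) − s_k) − t_k = 5**k*(24*k**2 + 144*k + 210)/(k**2 + 9*k + 20)

Invalid: residual 5**k*(24*k**2 + 144*k + 210)/(k**2 + 9*k + 20) ≠ 0.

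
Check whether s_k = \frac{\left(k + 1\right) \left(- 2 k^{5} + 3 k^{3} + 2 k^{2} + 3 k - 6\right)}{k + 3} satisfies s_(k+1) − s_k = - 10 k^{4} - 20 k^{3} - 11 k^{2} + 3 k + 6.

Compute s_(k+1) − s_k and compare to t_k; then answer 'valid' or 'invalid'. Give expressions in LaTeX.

Invalid: residual \frac{4 \left(4 k^{5} + 25 k^{4} + 37 k^{3} + 16 k^{2} - 6 k - 12\right)}{k^{2} + 7 k + 12} ≠ 0.

s_(k+1) = k*(-2*k**5 - 14*k**4 - 37*k**3 - 43*k**2 - 12*k + 12)/(k + 4)
s_(k+1) − s_k = (-10*k**6 - 74*k**5 - 171*k**4 - 166*k**3 - 41*k**2 + 54*k + 24)/(k**2 + 7*k + 12)
(s_(k+1) − s_k) − t_k = 4*(4*k**5 + 25*k**4 + 37*k**3 + 16*k**2 - 6*k - 12)/(k**2 + 7*k + 12)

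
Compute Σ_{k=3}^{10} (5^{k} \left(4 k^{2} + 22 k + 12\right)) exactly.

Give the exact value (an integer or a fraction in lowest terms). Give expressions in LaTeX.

Σ = 7421873000

Compute t_(k+1)/t_k: get 5*(2*k**2 + 15*k + 19)/(2*k**2 + 11*k + 6).
Normal form (A,B,C) = (5, 1, k**2 + 11*k/2 + 3).
Key eq: (5)·f(k+1) = (1)·f(k) + (k**2 + 11*k/2 + 3).
d = 2 from the (0,0,2) case.
A polynomial solution: f(k) = (k**2 + 3*k - 2)/4.
Get s_k = R·t_k = 5**k*(k**2 + 3*k - 2) with R(k) = B(k−1)f(k)/C(k) = (k**2 + 3*k - 2)/(2*(2*k**2 + 11*k + 6)).
Check: Δs_k = 5**k*(4*k**2 + 22*k + 12). ✓
Telescoping: Σ = s_(11) − s_(3) = 7421875000 − (2000) = 7421873000.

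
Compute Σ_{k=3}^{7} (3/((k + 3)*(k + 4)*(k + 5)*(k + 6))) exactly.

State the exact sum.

Σ = 115/48048

t_(k+1)/t_k = (k + 3)/(k + 7).
Normal form (A,B,C) = (k + 3, k + 7, 1).
Key eq: (k + 3)·f(k+1) = (k + 6)·f(k) + (1).
Degrees (1,1,0) ⇒ d ≤ 3.
A polynomial solution: f(k) = k*(k**2 + 12*k + 47)/180.
Then R = B(k−1)f/C = k*(k + 6)*(k**2 + 12*k + 47)/180, so s_k = R(k)·t_k = k*(k**2 + 12*k + 47)/(60*(k + 3)*(k + 4)*(k + 5)).
Check: Δs_k = 3/(k**4 + 18*k**3 + 119*k**2 + 342*k + 360). ✓
Sum = s_(8) − s_(3); s_(8) = 23/1430, s_(3) = 23/1680 ⇒ 115/48048.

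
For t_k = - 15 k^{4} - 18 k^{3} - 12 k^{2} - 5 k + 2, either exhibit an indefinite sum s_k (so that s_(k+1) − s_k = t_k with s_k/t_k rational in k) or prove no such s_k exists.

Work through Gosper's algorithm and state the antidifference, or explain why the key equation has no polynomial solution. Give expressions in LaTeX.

r(k) = (15*k**4 + 78*k**3 + 156*k**2 + 143*k + 48)/(15*k**4 + 18*k**3 + 12*k**2 + 5*k - 2) after simplifying.
Take A(k)=1, B(k)=1, C(k)=k**4 + 6*k**3/5 + 4*k**2/5 + k/3 - 2/15.
Need (1)·f(k+1) − (1)·f(k) = k**4 + 6*k**3/5 + 4*k**2/5 + k/3 - 2/15.
d = 5 from the (0,0,4) case.
Solve for f: f(k) = k*(3*k**4 - 3*k**3 + k - 3)/15 (degree 5 ≤ 5).
So s_k = (B(k−1)f/C)·t_k = (k*(3*k**4 - 3*k**3 + k - 3)/(15*k**4 + 18*k**3 + 12*k**2 + 5*k - 2))·t_k = k*(-3*k**4 + 3*k**3 - k + 3).
s_(k+1) − s_k = -15*k**4 - 18*k**3 - 12*k**2 - 5*k + 2 = t_k.

s_k = k \left(- 3 k^{4} + 3 k^{3} - k + 3\right)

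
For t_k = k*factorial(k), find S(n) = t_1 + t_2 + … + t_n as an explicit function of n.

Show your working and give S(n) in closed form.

Ratio r(k) = (k + 1)**2/k.
Gosper form: A/B · C(k+1)/C(k) with A=k + 1, B=1, C=k.
f must satisfy (k + 1)·f(k+1) − (1)·f(k) = k.
From deg A=1, deg B=0, deg C=1: d=0.
Match coefficients ⇒ f(k) = 1.
Get s_k = R·t_k = factorial(k) with R(k) = B(k−1)f(k)/C(k) = 1/k.
Check: Δs_k = k*factorial(k). ✓
Σ_(k=1)^n t_k = s_(n+1) − s_(1) = (factorial(n + 1)) − (1), i.e. n*factorial(n) + factorial(n) - 1.

S(n) = n*factorial(n) + factorial(n) - 1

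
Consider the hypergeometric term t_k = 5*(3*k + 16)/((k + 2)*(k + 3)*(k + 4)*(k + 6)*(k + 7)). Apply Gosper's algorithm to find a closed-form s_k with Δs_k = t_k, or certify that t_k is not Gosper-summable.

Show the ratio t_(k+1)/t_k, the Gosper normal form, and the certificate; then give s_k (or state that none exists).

Compute t_(k+1)/t_k: get (k + 2)*(k + 6)*(3*k + 19)/((k + 5)*(k + 8)*(3*k + 16)).
Factor: A=k + 2; B=k + 8; C=k**2 + 31*k/3 + 80/3.
Solve (k + 2)·f(k+1) − (k + 7)·f(k) = k**2 + 31*k/3 + 80/3.
deg f ≤ 5 (via 1,1,2).
Solving with deg f ≤ 5: f(k) = k*(k + 4)*(k + 5)*(k**2 + 11*k + 36)/108.
R(k) = B(k−1)·f(k)/C(k) = k*(k + 4)*(k + 7)*(k**2 + 11*k + 36)/(36*(3*k + 16)); s_k = R·t_k = 5*k*(k**2 + 11*k + 36)/(36*(k**3 + 11*k**2 + 36*k + 36)).
Δs = 5*(3*k + 16)/(k**5 + 22*k**4 + 185*k**3 + 740*k**2 + 1404*k + 1008), as required.

s_k = 5*k*(k**2 + 11*k + 36)/(36*(k**3 + 11*k**2 + 36*k + 36))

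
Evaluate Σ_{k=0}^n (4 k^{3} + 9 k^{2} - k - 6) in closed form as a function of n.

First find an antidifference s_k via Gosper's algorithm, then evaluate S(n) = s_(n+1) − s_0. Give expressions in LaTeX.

Step 1: r(k) = (4*k**2 + 13*k + 3)/(4*k**2 + k - 3).
A = 1, B = 1, C = k**3 + 9*k**2/4 - k/4 - 3/2.
Solve (1)·f(k+1) − (1)·f(k) = k**3 + 9*k**2/4 - k/4 - 3/2.
Bound: deg f ≤ 4.
A polynomial solution: f(k) = k*(k - 2)*(k + 1)*(k + 2)/4.
Then R = B(k−1)f/C = k*(k - 2)/(4*k - 3), so s_k = R(k)·t_k = k*(k**3 + k**2 - 4*k - 4).
Δs = 4*k**3 + 9*k**2 - k - 6, as required.
Evaluate: s_(n+1) = n**4 + 5*n**3 + 5*n**2 - 5*n - 6; subtract s_(0) = 0 ⇒ S(n) = n**4 + 5*n**3 + 5*n**2 - 5*n - 6.

S(n) = n^{4} + 5 n^{3} + 5 n^{2} - 5 n - 6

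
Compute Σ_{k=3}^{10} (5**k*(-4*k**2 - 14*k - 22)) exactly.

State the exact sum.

Step 1: r(k) = 5*(2*k**2 + 11*k + 20)/(2*k**2 + 7*k + 11).
A = 5, B = 1, C = k**2 + 7*k/2 + 11/2.
Set up (5)·f(k+1) − (1)·f(k) − (k**2 + 7*k/2 + 11/2) = 0.
deg f ≤ 2 (via 0,0,2).
A polynomial solution: f(k) = (k**2 + k + 3)/4.
So s_k = (B(k−1)f/C)·t_k = ((k**2 + k + 3)/(2*(2*k**2 + 7*k + 11)))·t_k = 5**k*(-k**2 - k - 3).
Δs = 5**k*(-4*k**2 - 14*k - 22), as required.
Telescoping: Σ = s_(11) − s_(3) = -6591796875 − (-1875) = -6591795000.

Σ = -6591795000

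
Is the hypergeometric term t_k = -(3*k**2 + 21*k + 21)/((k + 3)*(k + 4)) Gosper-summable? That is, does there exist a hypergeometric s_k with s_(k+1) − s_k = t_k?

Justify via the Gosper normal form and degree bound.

r(k) = (k + 3)*(7*k + (k + 1)**2 + 14)/((k + 5)*(k**2 + 7*k + 7)) after simplifying.
A = k + 3, B = k + 5, C = k**2 + 7*k + 7.
Key eq: (k + 3)·f(k+1) = (k + 4)·f(k) + (k**2 + 7*k + 7).
From deg A=1, deg B=1, deg C=2: d=2.
A polynomial solution: f(k) = k*(3*k + 4)/3.
So s_k = (B(k−1)f/C)·t_k = (k*(k + 4)*(3*k + 4)/(3*(k**2 + 7*k + 7)))·t_k = -k*(3*k + 4)/(k + 3).
s_(k+1) − s_k = 3*(-k**2 - 7*k - 7)/(k**2 + 7*k + 12) = t_k.

Yes. s_k = -k*(3*k + 4)/(k + 3).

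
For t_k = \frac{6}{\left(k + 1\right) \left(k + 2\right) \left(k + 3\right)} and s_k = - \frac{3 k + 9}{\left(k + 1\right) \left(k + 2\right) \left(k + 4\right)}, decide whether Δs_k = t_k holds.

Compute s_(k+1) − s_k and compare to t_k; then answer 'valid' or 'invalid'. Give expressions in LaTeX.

Invalid: residual \frac{3 \left(- 3 k - 11\right)}{k^{5} + 15 k^{4} + 85 k^{3} + 225 k^{2} + 274 k + 120} ≠ 0.

s_(k+1) = 3*(-k - 4)/((k + 2)*(k + 3)*(k + 5))
s_(k+1) − s_k = 3*(2*k**2 + 15*k + 29)/(k**5 + 15*k**4 + 85*k**3 + 225*k**2 + 274*k + 120)
(s_(k+1) − s_k) − t_k = 3*(-3*k - 11)/(k**5 + 15*k**4 + 85*k**3 + 225*k**2 + 274*k + 120)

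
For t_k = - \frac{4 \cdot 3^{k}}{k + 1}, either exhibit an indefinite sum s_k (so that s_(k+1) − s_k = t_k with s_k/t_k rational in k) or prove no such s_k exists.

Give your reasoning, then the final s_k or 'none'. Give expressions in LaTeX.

no hypergeometric antidifference exists

Ratio r(k) = 3*(k + 1)/(k + 2).
Factor: A=3*k + 3; B=k + 2; C=1.
Set up (3*k + 3)·f(k+1) − (k + 1)·f(k) − (1) = 0.
From deg A=1, deg B=1, deg C=0: d=-1.
deg f ≤ -1 is impossible — no certificate.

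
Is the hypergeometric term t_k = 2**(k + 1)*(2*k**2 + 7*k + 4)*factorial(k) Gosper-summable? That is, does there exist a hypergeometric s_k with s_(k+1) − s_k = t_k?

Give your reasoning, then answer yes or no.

Compute t_(k+1)/t_k: get 2*(2*k**3 + 13*k**2 + 24*k + 13)/(2*k**2 + 7*k + 4).
Normal form (A,B,C) = (2*k + 2, 1, k**2 + 7*k/2 + 2).
Need (2*k + 2)·f(k+1) − (1)·f(k) = k**2 + 7*k/2 + 2.
Bound: deg f ≤ 1.
Solve for f: f(k) = (k + 2)/2 (degree 1 ≤ 1).
Get s_k = R·t_k = 2**(k + 1)*(k + 2)*factorial(k) with R(k) = B(k−1)f(k)/C(k) = (k + 2)/(2*k**2 + 7*k + 4).
Δs = 2**(k + 1)*(2*k**2 + 7*k + 4)*factorial(k), as required.

Yes. s_k = 2**(k + 1)*(k + 2)*factorial(k).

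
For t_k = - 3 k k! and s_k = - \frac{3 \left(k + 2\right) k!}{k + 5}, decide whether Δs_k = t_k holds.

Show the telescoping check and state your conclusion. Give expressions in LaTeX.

Invalid: residual \frac{9 \left(k^{2} + 5 k - 1\right) k!}{\left(k + 5\right) \left(k + 6\right)} ≠ 0.

s_(k+1) = -3*(k + 3)*factorial(k + 1)/(k + 6)
s_(k+1) − s_k = -3*(k**3 + 8*k**2 + 15*k + 3)*factorial(k)/((k + 5)*(k + 6))
(s_(k+1) − s_k) − t_k = 9*(k**2 + 5*k - 1)*factorial(k)/((k + 5)*(k + 6))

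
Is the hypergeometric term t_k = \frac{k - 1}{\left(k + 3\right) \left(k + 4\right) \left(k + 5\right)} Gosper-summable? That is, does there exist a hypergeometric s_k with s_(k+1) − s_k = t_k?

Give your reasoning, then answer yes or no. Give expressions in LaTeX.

t_(k+1)/t_k = k*(k + 3)/((k - 1)*(k + 6)).
Gosper form: A/B · C(k+1)/C(k) with A=k + 3, B=k + 6, C=k - 1.
f must satisfy (k + 3)·f(k+1) − (k + 5)·f(k) = k - 1.
Bound: deg f ≤ 2.
Coefficient equations give f(k) = k*(k - 5)/12.
Then R = B(k−1)f/C = k*(k - 5)*(k + 5)/(12*(k - 1)), so s_k = R(k)·t_k = k*(k - 5)/(12*(k + 3)*(k + 4)).
Δs = (k - 1)/(k**3 + 12*k**2 + 47*k + 60), as required.

Yes. s_k = \frac{k \left(k - 5\right)}{12 \left(k + 3\right) \left(k + 4\right)}.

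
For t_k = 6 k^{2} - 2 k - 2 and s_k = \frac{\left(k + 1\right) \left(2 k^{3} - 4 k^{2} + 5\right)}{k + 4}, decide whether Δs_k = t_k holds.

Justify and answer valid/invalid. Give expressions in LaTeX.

Invalid: residual \frac{3 \left(- 4 k^{3} - 26 k^{2} + 10 k + 13\right)}{k^{2} + 9 k + 20} ≠ 0.

s_(k+1) = (k + 2)*(2*(k + 1)**3 - 4*(k + 1)**2 + 5)/(k + 5)
s_(k+1) − s_k = (6*k**4 + 40*k**3 + 22*k**2 - 28*k - 1)/(k**2 + 9*k + 20)
(s_(k+1) − s_k) − t_k = 3*(-4*k**3 - 26*k**2 + 10*k + 13)/(k**2 + 9*k + 20)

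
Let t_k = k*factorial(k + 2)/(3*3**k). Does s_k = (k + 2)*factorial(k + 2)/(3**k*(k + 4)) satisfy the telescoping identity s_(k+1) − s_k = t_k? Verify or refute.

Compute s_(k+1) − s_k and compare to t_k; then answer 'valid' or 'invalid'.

Invalid: residual -2*(k**2 + 4*k - 3)*factorial(k + 2)/(3*3**k*(k + 4)*(k + 5)) ≠ 0.

s_(k+1) = (k + 3)*factorial(k + 3)/(3*3**k*(k + 5))
s_(k+1) − s_k = (k + 1)*(k**2 + 6*k + 6)*factorial(k + 2)/(3*3**k*(k + 4)*(k + 5))
(s_(k+1) − s_k) − t_k = -2*(k**2 + 4*k - 3)*factorial(k + 2)/(3*3**k*(k + 4)*(k + 5))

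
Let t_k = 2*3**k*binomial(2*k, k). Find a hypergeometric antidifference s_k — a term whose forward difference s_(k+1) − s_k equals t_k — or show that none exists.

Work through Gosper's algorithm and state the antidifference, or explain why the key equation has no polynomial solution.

none (Gosper's algorithm certifies no s_k)

Compute t_(k+1)/t_k: get 6*(2*k + 1)/(k + 1).
A = 12*k + 6, B = k + 1, C = 1.
Need (12*k + 6)·f(k+1) − (k)·f(k) = 1.
Bound: deg f ≤ -1.
Negative degree bound (-1): no f exists, t_k not Gosper-summable.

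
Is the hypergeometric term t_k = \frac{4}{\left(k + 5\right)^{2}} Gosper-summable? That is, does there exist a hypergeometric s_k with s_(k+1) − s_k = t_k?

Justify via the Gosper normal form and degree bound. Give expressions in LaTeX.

No — the linear system for f has no solution.

Ratio r(k) = (k + 5)**2/(k + 6)**2.
Factor: A=k**2 + 10*k + 25; B=k**2 + 12*k + 36; C=1.
Set up (k**2 + 10*k + 25)·f(k+1) − (k**2 + 10*k + 25)·f(k) − (1) = 0.
Degrees (2,2,0) ⇒ d ≤ 0.
Generic f = c0 gives residual -1; -1 = 0 cannot hold, so t_k is not Gosper-summable.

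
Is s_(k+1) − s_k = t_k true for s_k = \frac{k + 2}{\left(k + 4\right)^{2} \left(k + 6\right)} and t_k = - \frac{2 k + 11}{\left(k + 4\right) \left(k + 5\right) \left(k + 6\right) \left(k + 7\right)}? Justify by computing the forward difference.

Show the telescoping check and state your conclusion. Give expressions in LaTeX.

Invalid: residual \frac{2 \left(3 k^{2} + 31 k + 79\right)}{k^{6} + 31 k^{5} + 397 k^{4} + 2689 k^{3} + 10162 k^{2} + 20320 k + 16800} ≠ 0.

s_(k+1) = (k + 3)/((k + 5)**2*(k + 7))
s_(k+1) − s_k = -(k + 2)/((k + 4)**2*(k + 6)) + (k + 3)/((k + 5)**2*(k + 7))
(s_(k+1) − s_k) − t_k = 2*(3*k**2 + 31*k + 79)/(k**6 + 31*k**5 + 397*k**4 + 2689*k**3 + 10162*k**2 + 20320*k + 16800)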